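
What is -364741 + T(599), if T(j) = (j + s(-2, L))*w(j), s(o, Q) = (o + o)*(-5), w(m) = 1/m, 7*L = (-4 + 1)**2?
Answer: -218479240/599 ≈ -3.6474e+5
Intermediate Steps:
L = 9/7 (L = (-4 + 1)**2/7 = (1/7)*(-3)**2 = (1/7)*9 = 9/7 ≈ 1.2857)
s(o, Q) = -10*o (s(o, Q) = (2*o)*(-5) = -10*o)
T(j) = (20 + j)/j (T(j) = (j - 10*(-2))/j = (j + 20)/j = (20 + j)/j)
-364741 + T(599) = -364741 + (20 + 599)/599 = -364741 + (1/599)*619 = -364741 + 619/599 = -218479240/599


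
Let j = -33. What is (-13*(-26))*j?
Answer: -11154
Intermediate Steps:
(-13*(-26))*j = -13*(-26)*(-33) = 338*(-33) = -11154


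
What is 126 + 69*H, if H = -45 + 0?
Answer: -2979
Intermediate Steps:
H = -45
126 + 69*H = 126 + 69*(-45) = 126 - 3105 = -2979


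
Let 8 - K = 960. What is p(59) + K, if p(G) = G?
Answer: -893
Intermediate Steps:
K = -952 (K = 8 - 1*960 = 8 - 960 = -952)
p(59) + K = 59 - 952 = -893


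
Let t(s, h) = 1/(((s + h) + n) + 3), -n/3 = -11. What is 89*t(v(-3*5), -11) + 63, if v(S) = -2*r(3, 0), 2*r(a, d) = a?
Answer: 1475/22 ≈ 67.045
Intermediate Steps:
n = 33 (n = -3*(-11) = 33)
r(a, d) = a/2
v(S) = -3
t(s, h) = 1/(36 + h + s) (t(s, h) = 1/(((s + h) + 33) + 3) = 1/(((h + s) + 33) + 3) = 1/((33 + h + s) + 3) = 1/(36 + h + s))
89*t(v(-3*5), -11) + 63 = 89/(36 - 11 - 3) + 63 = 89/22 + 63 = 1475/22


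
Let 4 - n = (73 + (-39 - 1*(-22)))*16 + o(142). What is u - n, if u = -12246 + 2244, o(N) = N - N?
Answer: -9110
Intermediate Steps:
o(N) = 0
u = -10002
n = -892 (n = 4 - ((73 + (-39 - 1*(-22)))*16 + 0) = 4 - ((73 + (-39 + 22))*16 + 0) = 4 - ((73 - 17)*16 + 0) = 4 - (56*16 + 0) = 4 - (896 + 0) = 4 - 1*896 = 4 - 896 = -892)
u - n = -10002 - 1*(-892) = -10002 + 892 = -9110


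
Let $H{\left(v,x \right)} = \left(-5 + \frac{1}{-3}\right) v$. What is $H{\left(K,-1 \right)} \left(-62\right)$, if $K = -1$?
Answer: $- \frac{992}{3} \approx -330.67$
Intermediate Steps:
$H{\left(v,x \right)} = - \frac{16 v}{3}$ ($H{\left(v,x \right)} = \left(-5 - \frac{1}{3}\right) v = - \frac{16 v}{3}$)
$H{\left(K,-1 \right)} \left(-62\right) = \left(- \frac{16}{3}\right) \left(-1\right) \left(-62\right) = \frac{16}{3} \left(-62\right) = - \frac{992}{3}$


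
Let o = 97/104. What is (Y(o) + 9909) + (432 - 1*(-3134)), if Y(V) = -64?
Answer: 13411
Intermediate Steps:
o = 97/104 (o = 97*(1/104) = 97/104 ≈ 0.93269)
(Y(o) + 9909) + (432 - 1*(-3134)) = (-64 + 9909) + (432 - 1*(-3134)) = 9845 + (432 + 3134) = 9845 + 3566 = 13411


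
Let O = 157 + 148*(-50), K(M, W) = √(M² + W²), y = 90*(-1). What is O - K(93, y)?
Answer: -7243 - 3*√1861 ≈ -7372.4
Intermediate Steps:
y = -90
O = -7243 (O = 157 - 7400 = -7243)
O - K(93, y) = -7243 - √(93² + (-90)²) = -7243 - √(8649 + 8100) = -7243 - √16749 = -7243 - 3*√1861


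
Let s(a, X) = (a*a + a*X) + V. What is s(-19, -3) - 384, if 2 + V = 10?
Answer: 42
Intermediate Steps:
V = 8 (V = -2 + 10 = 8)
s(a, X) = 8 + a² + X*a (s(a, X) = (a*a + a*X) + 8 = (a² + X*a) + 8 = 8 + a² + X*a)
s(-19, -3) - 384 = (8 + (-19)² - 3*(-19)) - 384 = (8 + 361 + 57) - 384 = 426 - 384 = 42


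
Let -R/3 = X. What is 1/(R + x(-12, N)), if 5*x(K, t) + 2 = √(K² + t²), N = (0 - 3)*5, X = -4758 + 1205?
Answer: 53293/568028696 - 3*√41/568028696 ≈ 9.3787e-5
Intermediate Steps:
X = -3553
R = 10659 (R = -3*(-3553) = 10659)
N = -15 (N = -3*5 = -15)
x(K, t) = -⅖ + √(K² + t²)/5
1/(R + x(-12, N)) = 1/(10659 + (-⅖ + √((-12)² + (-15)²)/5)) = 1/(10659 + (-⅖ + √(144 + 225)/5)) = 1/(10659 + (-⅖ + √369/5)) = 1/(10659 + (-⅖ + (3*√41)/5)) = 1/(10659 + (-⅖ + 3*√41/5)) = 1/(53293/5 + 3*√41/5)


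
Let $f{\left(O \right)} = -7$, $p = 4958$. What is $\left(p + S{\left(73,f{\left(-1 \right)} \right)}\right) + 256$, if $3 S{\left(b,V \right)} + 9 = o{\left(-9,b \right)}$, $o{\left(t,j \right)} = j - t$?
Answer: $\frac{15715}{3} \approx 5238.3$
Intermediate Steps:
$S{\left(b,V \right)} = \frac{b}{3}$ ($S{\left(b,V \right)} = -3 + \frac{b - -9}{3} = -3 + \frac{b + 9}{3} = -3 + \frac{9 + b}{3} = -3 + \left(3 + \frac{b}{3}\right) = \frac{b}{3}$)
$\left(p + S{\left(73,f{\left(-1 \right)} \right)}\right) + 256 = \left(4958 + \frac{1}{3} \cdot 73\right) + 256 = \left(4958 + \frac{73}{3}\right) + 256 = \frac{14947}{3} + 256 = \frac{15715}{3}$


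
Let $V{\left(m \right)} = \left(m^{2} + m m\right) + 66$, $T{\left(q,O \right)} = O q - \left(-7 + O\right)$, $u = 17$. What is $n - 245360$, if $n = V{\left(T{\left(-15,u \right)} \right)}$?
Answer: $-104844$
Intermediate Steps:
$T{\left(q,O \right)} = 7 - O + O q$ ($T{\left(q,O \right)} = O q - \left(-7 + O\right) = 7 - O + O q$)
$V{\left(m \right)} = 66 + 2 m^{2}$ ($V{\left(m \right)} = \left(m^{2} + m^{2}\right) + 66 = 2 m^{2} + 66 = 66 + 2 m^{2}$)
$n = 140516$ ($n = 66 + 2 \left(7 - 17 + 17 \left(-15\right)\right)^{2} = 66 + 2 \left(7 - 17 - 255\right)^{2} = 66 + 2 \left(-265\right)^{2} = 66 + 2 \cdot 70225 = 66 + 140450 = 140516$)
$n - 245360 = 140516 - 245360 = -104844$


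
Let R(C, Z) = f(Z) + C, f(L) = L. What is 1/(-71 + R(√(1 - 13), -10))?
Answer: -27/2191 - 2*I*√3/6573 ≈ -0.012323 - 0.00052702*I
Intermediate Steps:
R(C, Z) = C + Z (R(C, Z) = Z + C = C + Z)
1/(-71 + R(√(1 - 13), -10)) = 1/(-71 + (√(1 - 13) - 10)) = 1/(-71 + (√(-12) - 10)) = 1/(-71 + (2*I*√3 - 10)) = 1/(-71 + (-10 + 2*I*√3)) = 1/(-81 + 2*I*√3)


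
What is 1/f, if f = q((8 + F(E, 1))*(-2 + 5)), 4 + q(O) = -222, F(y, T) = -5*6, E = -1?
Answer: -1/226 ≈ -0.0044248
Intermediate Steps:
F(y, T) = -30
q(O) = -226 (q(O) = -4 - 222 = -226)
f = -226
1/f = 1/(-226) = -1/226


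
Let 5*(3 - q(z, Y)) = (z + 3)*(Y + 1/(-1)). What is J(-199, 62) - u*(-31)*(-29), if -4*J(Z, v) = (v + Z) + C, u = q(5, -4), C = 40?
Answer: -39459/4 ≈ -9864.8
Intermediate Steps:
q(z, Y) = 3 - (-1 + Y)*(3 + z)/5 (q(z, Y) = 3 - (z + 3)*(Y + 1/(-1))/5 = 3 - (3 + z)*(Y - 1)/5 = 3 - (3 + z)*(-1 + Y)/5 = 3 - (-1 + Y)*(3 + z)/5)
u = 11 (u = 18/5 - ⅗*(-4) + (⅕)*5 - ⅕*(-4)*5 = 18/5 + 12/5 + 1 + 4 = 11)
J(Z, v) = -10 - Z/4 - v/4 (J(Z, v) = -((v + Z) + 40)/4 = -((Z + v) + 40)/4 = -(40 + Z + v)/4 = -10 - Z/4 - v/4)
J(-199, 62) - u*(-31)*(-29) = (-10 - ¼*(-199) - ¼*62) - 11*(-31)*(-29) = (-10 + 199/4 - 31/2) - (-341)*(-29) = 97/4 - 1*9889 = 97/4 - 9889 = -39459/4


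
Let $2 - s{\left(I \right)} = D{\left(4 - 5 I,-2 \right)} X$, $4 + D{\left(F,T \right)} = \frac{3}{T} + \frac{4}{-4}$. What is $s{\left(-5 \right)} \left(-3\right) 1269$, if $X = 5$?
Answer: $- \frac{262683}{2} \approx -1.3134 \cdot 10^{5}$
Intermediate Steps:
$D{\left(F,T \right)} = -5 + \frac{3}{T}$ ($D{\left(F,T \right)} = -4 + \left(\frac{3}{T} + \frac{4}{-4}\right) = -4 + \left(\frac{3}{T} + 4 \left(- \frac{1}{4}\right)\right) = -4 - \left(1 - \frac{3}{T}\right) = -5 + \frac{3}{T}$)
$s{\left(I \right)} = \frac{69}{2}$ ($s{\left(I \right)} = 2 - \left(-5 + \frac{3}{-2}\right) 5 = 2 - \left(-5 + 3 \left(- \frac{1}{2}\right)\right) 5 = 2 - \left(-5 - \frac{3}{2}\right) 5 = 2 - \left(- \frac{13}{2}\right) 5 = 2 - - \frac{65}{2} = 2 + \frac{65}{2} = \frac{69}{2}$)
$s{\left(-5 \right)} \left(-3\right) 1269 = \frac{69}{2} \left(-3\right) 1269 = \left(- \frac{207}{2}\right) 1269 = - \frac{262683}{2}$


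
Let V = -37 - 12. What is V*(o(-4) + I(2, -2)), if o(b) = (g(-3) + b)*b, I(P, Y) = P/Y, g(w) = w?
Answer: -1323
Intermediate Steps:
V = -49
o(b) = b*(-3 + b) (o(b) = (-3 + b)*b = b*(-3 + b))
V*(o(-4) + I(2, -2)) = -49*(-4*(-3 - 4) + 2/(-2)) = -49*(-4*(-7) + 2*(-½)) = -49*(28 - 1) = -49*27 = -1323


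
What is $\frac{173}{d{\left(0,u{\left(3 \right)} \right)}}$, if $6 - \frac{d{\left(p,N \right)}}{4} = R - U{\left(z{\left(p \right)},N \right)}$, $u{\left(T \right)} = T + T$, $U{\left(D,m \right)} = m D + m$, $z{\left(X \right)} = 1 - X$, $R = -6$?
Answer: $\frac{173}{96} \approx 1.8021$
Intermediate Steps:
$U{\left(D,m \right)} = m + D m$ ($U{\left(D,m \right)} = D m + m = m + D m$)
$u{\left(T \right)} = 2 T$
$d{\left(p,N \right)} = 48 + 4 N \left(2 - p\right)$ ($d{\left(p,N \right)} = 24 - 4 \left(-6 - N \left(1 - \left(-1 + p\right)\right)\right) = 24 - 4 \left(-6 - N \left(2 - p\right)\right) = 24 + \left(24 + 4 N \left(2 - p\right)\right) = 48 + 4 N \left(2 - p\right)$)
$\frac{173}{d{\left(0,u{\left(3 \right)} \right)}} = \frac{173}{48 - 4 \cdot 2 \cdot 3 \left(-2 + 0\right)} = \frac{173}{48 - 24 \left(-2\right)} = \frac{173}{48 + 48} = \frac{173}{96}$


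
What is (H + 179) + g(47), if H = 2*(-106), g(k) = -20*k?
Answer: -973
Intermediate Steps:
H = -212
(H + 179) + g(47) = (-212 + 179) - 20*47 = -33 - 940 = -973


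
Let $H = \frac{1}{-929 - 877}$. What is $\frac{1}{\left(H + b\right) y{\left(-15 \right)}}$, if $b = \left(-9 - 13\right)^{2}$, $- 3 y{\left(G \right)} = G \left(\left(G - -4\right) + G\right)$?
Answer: $- \frac{903}{56816695} \approx -1.5893 \cdot 10^{-5}$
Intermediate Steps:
$H = - \frac{1}{1806}$ ($H = \frac{1}{-1806} = - \frac{1}{1806} \approx -0.00055371$)
$y{\left(G \right)} = - \frac{G \left(4 + 2 G\right)}{3}$ ($y{\left(G \right)} = - \frac{G \left(\left(G - -4\right) + G\right)}{3} = - \frac{G \left(\left(G + 4\right) + G\right)}{3} = - \frac{G \left(\left(4 + G\right) + G\right)}{3} = - \frac{G \left(4 + 2 G\right)}{3}$)
$b = 484$ ($b = \left(-22\right)^{2} = 484$)
$\frac{1}{\left(H + b\right) y{\left(-15 \right)}} = \frac{1}{\left(- \frac{1}{1806} + 484\right) \left(\left(- \frac{2}{3}\right) \left(-15\right) \left(2 - 15\right)\right)} = \frac{1}{\frac{874103}{1806} \left(\left(- \frac{2}{3}\right) \left(-15\right) \left(-13\right)\right)} = \frac{1806}{874103 \left(-130\right)} = \frac{1806}{874103} \left(- \frac{1}{130}\right) = - \frac{903}{56816695}$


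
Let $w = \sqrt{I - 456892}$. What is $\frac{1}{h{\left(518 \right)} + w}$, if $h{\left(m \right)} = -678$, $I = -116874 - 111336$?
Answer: $- \frac{339}{572393} - \frac{11 i \sqrt{5662}}{1144786} \approx -0.00059225 - 0.00072302 i$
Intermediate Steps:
$I = -228210$
$w = 11 i \sqrt{5662}$ ($w = \sqrt{-228210 - 456892} = \sqrt{-685102} = 11 i \sqrt{5662} \approx 827.71 i$)
$\frac{1}{h{\left(518 \right)} + w} = \frac{1}{-678 + 11 i \sqrt{5662}}$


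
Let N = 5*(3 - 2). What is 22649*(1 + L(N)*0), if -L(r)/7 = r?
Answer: 22649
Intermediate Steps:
N = 5 (N = 5*1 = 5)
L(r) = -7*r
22649*(1 + L(N)*0) = 22649*(1 - 7*5*0) = 22649*(1 - 35*0) = 22649*(1 + 0) = 22649*1 = 22649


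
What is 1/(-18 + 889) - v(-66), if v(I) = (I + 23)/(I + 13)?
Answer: -37400/46163 ≈ -0.81017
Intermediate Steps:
v(I) = (23 + I)/(13 + I)
1/(-18 + 889) - v(-66) = 1/(-18 + 889) - (23 - 66)/(13 - 66) = 1/871 - (-43)/(-53) = 1/871 - (-1)*(-43)/53 = 1/871 - 1*43/53 = 1/871 - 43/53 = -37400/46163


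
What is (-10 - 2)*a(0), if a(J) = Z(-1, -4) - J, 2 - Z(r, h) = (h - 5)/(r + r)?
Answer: 30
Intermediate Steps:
Z(r, h) = 2 - (-5 + h)/(2*r) (Z(r, h) = 2 - (h - 5)/(r + r) = 2 - (-5 + h)/(2*r))
a(J) = -5/2 - J (a(J) = (½)*(5 - 1*(-4) + 4*(-1))/(-1) - J = (½)*(-1)*(5 + 4 - 4) - J = (½)*(-1)*5 - J = -5/2 - J)
(-10 - 2)*a(0) = (-10 - 2)*(-5/2 - 1*0) = -12*(-5/2 + 0) = -12*(-5/2) = 30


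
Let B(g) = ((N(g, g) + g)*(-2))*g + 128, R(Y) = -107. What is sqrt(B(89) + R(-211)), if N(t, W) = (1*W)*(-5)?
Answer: sqrt(63389) ≈ 251.77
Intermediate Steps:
N(t, W) = -5*W (N(t, W) = W*(-5) = -5*W)
B(g) = 128 + 8*g**2 (B(g) = ((-5*g + g)*(-2))*g + 128 = (-4*g*(-2))*g + 128 = (8*g)*g + 128 = 8*g**2 + 128 = 128 + 8*g**2)
sqrt(B(89) + R(-211)) = sqrt((128 + 8*89**2) - 107) = sqrt((128 + 8*7921) - 107) = sqrt((128 + 63368) - 107) = sqrt(63496 - 107) = sqrt(63389)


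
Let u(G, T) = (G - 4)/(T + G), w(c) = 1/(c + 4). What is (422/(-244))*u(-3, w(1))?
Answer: -1055/244 ≈ -4.3238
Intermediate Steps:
w(c) = 1/(4 + c)
u(G, T) = (-4 + G)/(G + T)
(422/(-244))*u(-3, w(1)) = (422/(-244))*((-4 - 3)/(-3 + 1/(4 + 1))) = (422*(-1/244))*(-7/(-3 + 1/5)) = -211*(-7)/(122*(-3 + ⅕)) = -211*(-7)/(122*(-14/5)) = -(-1055)*(-7)/1708 = -211/122*5/2 = -1055/244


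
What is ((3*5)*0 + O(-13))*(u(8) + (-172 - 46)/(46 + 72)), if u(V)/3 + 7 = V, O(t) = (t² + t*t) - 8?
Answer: 22440/59 ≈ 380.34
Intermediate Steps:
O(t) = -8 + 2*t² (O(t) = (t² + t²) - 8 = 2*t² - 8 = -8 + 2*t²)
u(V) = -21 + 3*V
((3*5)*0 + O(-13))*(u(8) + (-172 - 46)/(46 + 72)) = ((3*5)*0 + (-8 + 2*(-13)²))*((-21 + 3*8) + (-172 - 46)/(46 + 72)) = (15*0 + (-8 + 2*169))*((-21 + 24) - 218/118) = (0 + (-8 + 338))*(3 - 218*1/118) = (0 + 330)*(3 - 109/59) = 330*(68/59) = 22440/59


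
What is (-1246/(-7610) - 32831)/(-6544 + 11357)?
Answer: -124921332/18313465 ≈ -6.8213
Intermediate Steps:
(-1246/(-7610) - 32831)/(-6544 + 11357) = (-1246*(-1/7610) - 32831)/4813 = (623/3805 - 32831)*(1/4813) = -124921332/3805*1/4813 = -124921332/18313465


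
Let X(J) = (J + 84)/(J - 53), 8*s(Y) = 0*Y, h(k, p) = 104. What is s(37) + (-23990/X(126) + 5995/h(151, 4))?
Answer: -18087313/2184 ≈ -8281.7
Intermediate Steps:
s(Y) = 0 (s(Y) = (0*Y)/8 = (⅛)*0 = 0)
X(J) = (84 + J)/(-53 + J)
s(37) + (-23990/X(126) + 5995/h(151, 4)) = 0 + (-23990*(-53 + 126)/(84 + 126) + 5995/104) = 0 + (-23990/(210/73) + 5995*(1/104)) = 0 + (-23990/((1/73)*210) + 5995/104) = 0 + (-23990/210/73 + 5995/104) = 0 + (-23990*73/210 + 5995/104) = 0 + (-175127/21 + 5995/104) = 0 - 18087313/2184 = -18087313/2184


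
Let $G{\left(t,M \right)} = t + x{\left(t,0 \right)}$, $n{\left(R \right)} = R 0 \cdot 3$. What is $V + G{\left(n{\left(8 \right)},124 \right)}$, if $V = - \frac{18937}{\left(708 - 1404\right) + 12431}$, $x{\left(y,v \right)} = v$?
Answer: $- \frac{18937}{11735} \approx -1.6137$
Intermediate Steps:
$n{\left(R \right)} = 0$ ($n{\left(R \right)} = 0 \cdot 3 = 0$)
$G{\left(t,M \right)} = t$ ($G{\left(t,M \right)} = t + 0 = t$)
$V = - \frac{18937}{11735}$ ($V = - \frac{18937}{-696 + 12431} = - \frac{18937}{11735} \approx -1.6137$)
$V + G{\left(n{\left(8 \right)},124 \right)} = - \frac{18937}{11735} + 0 = - \frac{18937}{11735}$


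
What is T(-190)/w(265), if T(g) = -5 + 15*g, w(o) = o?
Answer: -571/53 ≈ -10.774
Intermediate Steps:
T(-190)/w(265) = (-5 + 15*(-190))/265 = (-5 - 2850)*(1/265) = -2855*1/265 = -571/53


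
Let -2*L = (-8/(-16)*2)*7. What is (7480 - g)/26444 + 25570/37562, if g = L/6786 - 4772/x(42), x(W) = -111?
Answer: 239914382780791/249397121269296 ≈ 0.96198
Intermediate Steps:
L = -7/2 (L = --8/(-16)*2*7/2 = --8*(-1/16)*2*7/2 = -(1/2)*2*7/2 = -7/2 ≈ -3.5000)
g = 21588269/502164 (g = -7/2/6786 - 4772/(-111) = -7/2*1/6786 - 4772*(-1/111) = -7/13572 + 4772/111 = 21588269/502164 ≈ 42.990)
(7480 - g)/26444 + 25570/37562 = (7480 - 1*21588269/502164)/26444 + 25570/37562 = (7480 - 21588269/502164)*(1/26444) + 25570*(1/37562) = (3734598451/502164)*(1/26444) + 12785/18781 = 3734598451/13279224816 + 12785/18781 = 239914382780791/249397121269296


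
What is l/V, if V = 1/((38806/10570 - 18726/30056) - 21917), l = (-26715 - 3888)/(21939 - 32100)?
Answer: -17754548219224031/269005633260 ≈ -66001.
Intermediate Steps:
l = 10201/3387 (l = -30603/(-10161) = -30603*(-1/10161) = 10201/3387 ≈ 3.0118)
V = -79422980/1740471347831 (V = 1/((38806*(1/10570) - 18726*1/30056) - 21917) = 1/((19403/5285 - 9363/15028) - 21917) = 1/(242104829/79422980 - 21917) = 1/(-1740471347831/79422980) = -79422980/1740471347831 ≈ -4.5633e-5)
l/V = 10201/(3387*(-79422980/1740471347831)) = (10201/3387)*(-1740471347831/79422980) = -17754548219224031/269005633260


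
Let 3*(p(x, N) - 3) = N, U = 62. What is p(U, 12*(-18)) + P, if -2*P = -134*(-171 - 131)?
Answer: -20303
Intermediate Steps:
p(x, N) = 3 + N/3
P = -20234 (P = -(-67)*(-171 - 131) = -(-67)*(-302) = -1/2*40468 = -20234)
p(U, 12*(-18)) + P = (3 + (12*(-18))/3) - 20234 = (3 + (1/3)*(-216)) - 20234 = (3 - 72) - 20234 = -69 - 20234 = -20303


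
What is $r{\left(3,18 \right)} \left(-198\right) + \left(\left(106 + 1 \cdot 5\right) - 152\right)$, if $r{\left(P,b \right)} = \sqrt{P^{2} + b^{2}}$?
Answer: $-41 - 594 \sqrt{37} \approx -3654.2$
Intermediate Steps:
$r{\left(3,18 \right)} \left(-198\right) + \left(\left(106 + 1 \cdot 5\right) - 152\right) = \sqrt{3^{2} + 18^{2}} \left(-198\right) + \left(\left(106 + 1 \cdot 5\right) - 152\right) = \sqrt{9 + 324} \left(-198\right) + \left(\left(106 + 5\right) - 152\right) = \sqrt{333} \left(-198\right) + \left(111 - 152\right) = 3 \sqrt{37} \left(-198\right) - 41 = - 594 \sqrt{37} - 41 = -41 - 594 \sqrt{37}$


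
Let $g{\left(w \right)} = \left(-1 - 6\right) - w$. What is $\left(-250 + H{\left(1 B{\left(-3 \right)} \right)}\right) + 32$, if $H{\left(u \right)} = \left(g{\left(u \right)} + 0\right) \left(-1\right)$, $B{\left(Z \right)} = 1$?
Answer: $-210$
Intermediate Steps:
$g{\left(w \right)} = -7 - w$ ($g{\left(w \right)} = \left(-1 - 6\right) - w = -7 - w$)
$H{\left(u \right)} = 7 + u$ ($H{\left(u \right)} = \left(\left(-7 - u\right) + 0\right) \left(-1\right) = \left(-7 - u\right) \left(-1\right) = 7 + u$)
$\left(-250 + H{\left(1 B{\left(-3 \right)} \right)}\right) + 32 = \left(-250 + \left(7 + 1 \cdot 1\right)\right) + 32 = \left(-250 + \left(7 + 1\right)\right) + 32 = \left(-250 + 8\right) + 32 = -242 + 32 = -210$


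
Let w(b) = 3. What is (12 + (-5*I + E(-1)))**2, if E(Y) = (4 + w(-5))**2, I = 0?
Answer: 3721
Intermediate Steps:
E(Y) = 49 (E(Y) = (4 + 3)**2 = 7**2 = 49)
(12 + (-5*I + E(-1)))**2 = (12 + (-5*0 + 49))**2 = (12 + (0 + 49))**2 = (12 + 49)**2 = 61**2 = 3721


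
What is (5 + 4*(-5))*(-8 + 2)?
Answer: 90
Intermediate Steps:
(5 + 4*(-5))*(-8 + 2) = (5 - 20)*(-6) = -15*(-6) = 90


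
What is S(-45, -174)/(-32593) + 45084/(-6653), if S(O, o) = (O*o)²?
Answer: -409357534512/216841229 ≈ -1887.8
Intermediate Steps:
S(O, o) = O²*o²
S(-45, -174)/(-32593) + 45084/(-6653) = ((-45)²*(-174)²)/(-32593) + 45084/(-6653) = (2025*30276)*(-1/32593) + 45084*(-1/6653) = 61308900*(-1/32593) - 45084/6653 = -61308900/32593 - 45084/6653 = -409357534512/216841229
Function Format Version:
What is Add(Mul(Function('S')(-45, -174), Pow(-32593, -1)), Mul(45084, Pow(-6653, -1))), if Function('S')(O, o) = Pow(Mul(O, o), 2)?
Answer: Rational(-409357534512, 216841229) ≈ -1887.8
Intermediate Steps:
Function('S')(O, o) = Mul(Pow(O, 2), Pow(o, 2))
Add(Mul(Function('S')(-45, -174), Pow(-32593, -1)), Mul(45084, Pow(-6653, -1))) = Add(Mul(Mul(Pow(-45, 2), Pow(-174, 2)), Pow(-32593, -1)), Mul(45084, Pow(-6653, -1))) = Add(Mul(Mul(2025, 30276), Rational(-1, 32593)), Mul(45084, Rational(-1, 6653))) = Add(Mul(61308900, Rational(-1, 32593)), Rational(-45084, 6653)) = Add(Rational(-61308900, 32593), Rational(-45084, 6653)) = Rational(-409357534512, 216841229)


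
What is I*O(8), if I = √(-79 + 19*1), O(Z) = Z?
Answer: 16*I*√15 ≈ 61.968*I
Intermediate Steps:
I = 2*I*√15 (I = √(-79 + 19) = √(-60) = 2*I*√15 ≈ 7.746*I)
I*O(8) = (2*I*√15)*8 = 16*I*√15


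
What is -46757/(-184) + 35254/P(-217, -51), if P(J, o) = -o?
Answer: 8871343/9384 ≈ 945.37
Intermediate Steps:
-46757/(-184) + 35254/P(-217, -51) = -46757/(-184) + 35254/((-1*(-51))) = -46757*(-1/184) + 35254/51 = 46757/184 + 35254*(1/51) = 46757/184 + 35254/51 = 8871343/9384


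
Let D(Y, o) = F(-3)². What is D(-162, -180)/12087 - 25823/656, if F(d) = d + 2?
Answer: -312121945/7929072 ≈ -39.364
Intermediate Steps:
F(d) = 2 + d
D(Y, o) = 1 (D(Y, o) = (2 - 3)² = (-1)² = 1)
D(-162, -180)/12087 - 25823/656 = 1/12087 - 25823/656 = -312121945/7929072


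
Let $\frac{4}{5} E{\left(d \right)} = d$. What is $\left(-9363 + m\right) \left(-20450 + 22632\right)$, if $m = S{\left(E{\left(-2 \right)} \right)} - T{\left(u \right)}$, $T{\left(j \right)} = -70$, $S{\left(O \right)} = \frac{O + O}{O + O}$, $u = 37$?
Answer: $-20275144$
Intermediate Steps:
$E{\left(d \right)} = \frac{5 d}{4}$
$S{\left(O \right)} = 1$ ($S{\left(O \right)} = \frac{2 O}{2 O} = 2 O \frac{1}{2 O} = 1$)
$m = 71$ ($m = 1 - -70 = 1 + 70 = 71$)
$\left(-9363 + m\right) \left(-20450 + 22632\right) = \left(-9363 + 71\right) \left(-20450 + 22632\right) = \left(-9292\right) 2182 = -20275144$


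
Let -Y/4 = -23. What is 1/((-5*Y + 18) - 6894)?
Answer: -1/7336 ≈ -0.00013631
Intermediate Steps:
Y = 92 (Y = -4*(-23) = 92)
1/((-5*Y + 18) - 6894) = 1/((-5*92 + 18) - 6894) = 1/((-460 + 18) - 6894) = 1/(-442 - 6894) = 1/(-7336) = -1/7336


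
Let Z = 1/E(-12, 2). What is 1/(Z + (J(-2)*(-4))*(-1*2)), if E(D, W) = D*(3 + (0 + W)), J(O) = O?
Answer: -60/961 ≈ -0.062435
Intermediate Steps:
E(D, W) = D*(3 + W)
Z = -1/60 (Z = 1/(-12*(3 + 2)) = 1/(-12*5) = 1/(-60) = -1/60 ≈ -0.016667)
1/(Z + (J(-2)*(-4))*(-1*2)) = 1/(-1/60 + (-2*(-4))*(-1*2)) = 1/(-1/60 + 8*(-2)) = 1/(-1/60 - 16) = 1/(-961/60) = -60/961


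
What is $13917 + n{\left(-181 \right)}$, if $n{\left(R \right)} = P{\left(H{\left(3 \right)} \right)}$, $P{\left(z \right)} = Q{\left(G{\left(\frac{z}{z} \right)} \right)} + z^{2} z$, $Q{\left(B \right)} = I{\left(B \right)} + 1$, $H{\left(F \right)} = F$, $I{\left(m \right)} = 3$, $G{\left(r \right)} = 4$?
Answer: $13948$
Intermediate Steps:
$Q{\left(B \right)} = 4$ ($Q{\left(B \right)} = 3 + 1 = 4$)
$P{\left(z \right)} = 4 + z^{3}$ ($P{\left(z \right)} = 4 + z^{2} z = 4 + z^{3}$)
$n{\left(R \right)} = 31$ ($n{\left(R \right)} = 4 + 3^{3} = 4 + 27 = 31$)
$13917 + n{\left(-181 \right)} = 13917 + 31 = 13948$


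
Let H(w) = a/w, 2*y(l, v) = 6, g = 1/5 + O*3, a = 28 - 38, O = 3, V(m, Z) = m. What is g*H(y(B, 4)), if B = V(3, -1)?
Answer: -92/3 ≈ -30.667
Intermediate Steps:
a = -10
B = 3
g = 46/5 (g = 1/5 + 3*3 = ⅕ + 9 = 46/5 ≈ 9.2000)
y(l, v) = 3 (y(l, v) = (½)*6 = 3)
H(w) = -10/w
g*H(y(B, 4)) = 46*(-10/3)/5 = 46*(-10*⅓)/5 = (46/5)*(-10/3) = -92/3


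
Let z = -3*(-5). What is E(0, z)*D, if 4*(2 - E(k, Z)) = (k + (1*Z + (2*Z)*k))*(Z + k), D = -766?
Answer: 83111/2 ≈ 41556.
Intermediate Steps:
z = 15
E(k, Z) = 2 - (Z + k)*(Z + k + 2*Z*k)/4 (E(k, Z) = 2 - (k + (1*Z + (2*Z)*k))*(Z + k)/4 = 2 - (k + (Z + 2*Z*k))*(Z + k)/4 = 2 - (Z + k + 2*Z*k)*(Z + k)/4 = 2 - (Z + k)*(Z + k + 2*Z*k)/4)
E(0, z)*D = (2 - 1/4*15**2 - 1/4*0**2 - 1/2*15*0 - 1/2*15*0**2 - 1/2*0*15**2)*(-766) = (2 - 1/4*225 - 1/4*0 + 0 - 1/2*15*0 - 1/2*0*225)*(-766) = (2 - 225/4 + 0 + 0 + 0 + 0)*(-766) = -217/4*(-766) = 83111/2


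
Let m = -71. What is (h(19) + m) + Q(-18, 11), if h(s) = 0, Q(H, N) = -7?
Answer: -78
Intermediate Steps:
(h(19) + m) + Q(-18, 11) = (0 - 71) - 7 = -71 - 7 = -78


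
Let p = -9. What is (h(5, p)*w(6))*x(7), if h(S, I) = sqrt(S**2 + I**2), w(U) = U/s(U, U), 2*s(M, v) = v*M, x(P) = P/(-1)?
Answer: -7*sqrt(106)/3 ≈ -24.023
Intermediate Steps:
x(P) = -P (x(P) = P*(-1) = -P)
s(M, v) = M*v/2 (s(M, v) = (v*M)/2 = (M*v)/2 = M*v/2)
w(U) = 2/U (w(U) = U/((U*U/2)) = U/((U**2/2)) = U*(2/U**2) = 2/U)
h(S, I) = sqrt(I**2 + S**2)
(h(5, p)*w(6))*x(7) = (sqrt((-9)**2 + 5**2)*(2/6))*(-1*7) = (sqrt(81 + 25)*(2*(1/6)))*(-7) = (sqrt(106)*(1/3))*(-7) = (sqrt(106)/3)*(-7) = -7*sqrt(106)/3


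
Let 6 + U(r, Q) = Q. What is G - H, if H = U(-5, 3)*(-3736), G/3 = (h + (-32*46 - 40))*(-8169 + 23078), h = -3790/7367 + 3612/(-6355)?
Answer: -3168915185577378/46817285 ≈ -6.7687e+7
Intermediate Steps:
U(r, Q) = -6 + Q
h = -50695054/46817285 (h = -3790*1/7367 + 3612*(-1/6355) = -3790/7367 - 3612/6355 = -50695054/46817285 ≈ -1.0828)
G = -3168390457447098/46817285 (G = 3*((-50695054/46817285 + (-32*46 - 40))*(-8169 + 23078)) = 3*((-50695054/46817285 + (-1472 - 40))*14909) = 3*((-50695054/46817285 - 1512)*14909) = 3*(-70838429974/46817285*14909) = 3*(-1056130152482366/46817285) = -3168390457447098/46817285 ≈ -6.7676e+7)
H = 11208 (H = (-6 + 3)*(-3736) = -3*(-3736) = 11208)
G - H = -3168390457447098/46817285 - 1*11208 = -3168390457447098/46817285 - 11208 = -3168915185577378/46817285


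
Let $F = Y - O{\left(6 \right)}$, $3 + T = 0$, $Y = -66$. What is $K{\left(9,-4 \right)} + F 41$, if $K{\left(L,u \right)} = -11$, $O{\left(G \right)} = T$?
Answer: $-2594$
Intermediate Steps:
$T = -3$ ($T = -3 + 0 = -3$)
$O{\left(G \right)} = -3$
$F = -63$ ($F = -66 - -3 = -66 + 3 = -63$)
$K{\left(9,-4 \right)} + F 41 = -11 - 2583 = -2594$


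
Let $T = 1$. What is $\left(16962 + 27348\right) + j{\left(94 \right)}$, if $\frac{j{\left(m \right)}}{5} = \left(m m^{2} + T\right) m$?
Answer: $390419260$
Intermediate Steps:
$j{\left(m \right)} = 5 m \left(1 + m^{3}\right)$ ($j{\left(m \right)} = 5 \left(m m^{2} + 1\right) m = 5 \left(m^{3} + 1\right) m = 5 \left(1 + m^{3}\right) m = 5 m \left(1 + m^{3}\right)$)
$\left(16962 + 27348\right) + j{\left(94 \right)} = \left(16962 + 27348\right) + 5 \cdot 94 \left(1 + 94^{3}\right) = 44310 + 5 \cdot 94 \left(1 + 830584\right) = 44310 + 5 \cdot 94 \cdot 830585 = 44310 + 390374950 = 390419260$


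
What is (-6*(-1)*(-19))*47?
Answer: -5358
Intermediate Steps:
(-6*(-1)*(-19))*47 = (6*(-19))*47 = -114*47 = -5358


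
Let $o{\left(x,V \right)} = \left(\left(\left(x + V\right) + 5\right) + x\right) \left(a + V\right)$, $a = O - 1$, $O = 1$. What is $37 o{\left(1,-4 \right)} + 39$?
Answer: $-405$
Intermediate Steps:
$a = 0$ ($a = 1 - 1 = 0$)
$o{\left(x,V \right)} = V \left(5 + V + 2 x\right)$ ($o{\left(x,V \right)} = \left(\left(\left(x + V\right) + 5\right) + x\right) \left(0 + V\right) = \left(\left(\left(V + x\right) + 5\right) + x\right) V = \left(\left(5 + V + x\right) + x\right) V = \left(5 + V + 2 x\right) V = V \left(5 + V + 2 x\right)$)
$37 o{\left(1,-4 \right)} + 39 = 37 \left(- 4 \left(5 - 4 + 2 \cdot 1\right)\right) + 39 = 37 \left(- 4 \left(5 - 4 + 2\right)\right) + 39 = 37 \left(\left(-4\right) 3\right) + 39 = 37 \left(-12\right) + 39 = -444 + 39 = -405$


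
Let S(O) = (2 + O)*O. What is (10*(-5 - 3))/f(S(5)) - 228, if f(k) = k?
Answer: -1612/7 ≈ -230.29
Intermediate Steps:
S(O) = O*(2 + O)
(10*(-5 - 3))/f(S(5)) - 228 = (10*(-5 - 3))/((5*(2 + 5))) - 228 = (10*(-8))/((5*7)) - 228 = -80/35 - 228 = -80*1/35 - 228 = -16/7 - 228 = -1612/7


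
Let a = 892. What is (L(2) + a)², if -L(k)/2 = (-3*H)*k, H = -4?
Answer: 712336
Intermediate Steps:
L(k) = -24*k (L(k) = -2*(-3*(-4))*k = -24*k)
(L(2) + a)² = (-24*2 + 892)² = (-48 + 892)² = 844² = 712336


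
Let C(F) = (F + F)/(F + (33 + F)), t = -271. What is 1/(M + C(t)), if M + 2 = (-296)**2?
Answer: 509/44596068 ≈ 1.1414e-5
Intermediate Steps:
C(F) = 2*F/(33 + 2*F) (C(F) = (2*F)/(33 + 2*F) = 2*F/(33 + 2*F))
M = 87614 (M = -2 + (-296)**2 = -2 + 87616 = 87614)
1/(M + C(t)) = 1/(87614 + 2*(-271)/(33 + 2*(-271))) = 1/(87614 + 2*(-271)/(33 - 542)) = 1/(87614 + 2*(-271)/(-509)) = 1/(87614 + 2*(-271)*(-1/509)) = 1/(87614 + 542/509) = 1/(44596068/509) = 509/44596068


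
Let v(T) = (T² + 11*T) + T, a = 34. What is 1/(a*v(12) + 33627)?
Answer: 1/43419 ≈ 2.3031e-5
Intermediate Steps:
v(T) = T² + 12*T
1/(a*v(12) + 33627) = 1/(34*(12*(12 + 12)) + 33627) = 1/(34*(12*24) + 33627) = 1/(34*288 + 33627) = 1/(9792 + 33627) = 1/43419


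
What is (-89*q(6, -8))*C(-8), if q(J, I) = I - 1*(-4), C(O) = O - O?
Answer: 0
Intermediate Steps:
C(O) = 0
q(J, I) = 4 + I (q(J, I) = I + 4 = 4 + I)
(-89*q(6, -8))*C(-8) = -89*(4 - 8)*0 = -89*(-4)*0 = 356*0 = 0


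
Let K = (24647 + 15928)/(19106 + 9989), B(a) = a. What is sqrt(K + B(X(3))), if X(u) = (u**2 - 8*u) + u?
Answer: 3*I*sqrt(75427)/253 ≈ 3.2566*I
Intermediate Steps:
X(u) = u**2 - 7*u
K = 8115/5819 (K = 40575/29095 = 40575*(1/29095) = 8115/5819 ≈ 1.3946)
sqrt(K + B(X(3))) = sqrt(8115/5819 + 3*(-7 + 3)) = sqrt(8115/5819 + 3*(-4)) = sqrt(8115/5819 - 12) = sqrt(-61713/5819) = 3*I*sqrt(75427)/253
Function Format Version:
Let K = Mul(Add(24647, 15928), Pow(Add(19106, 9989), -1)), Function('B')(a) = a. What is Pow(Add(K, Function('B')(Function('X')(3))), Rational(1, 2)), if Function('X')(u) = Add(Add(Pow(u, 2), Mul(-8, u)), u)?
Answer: Mul(Rational(3, 253), I, Pow(75427, Rational(1, 2))) ≈ Mul(3.2566, I)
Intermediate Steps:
Function('X')(u) = Add(Pow(u, 2), Mul(-7, u))
K = Rational(8115, 5819) (K = Mul(40575, Pow(29095, -1)) = Mul(40575, Rational(1, 29095)) = Rational(8115, 5819) ≈ 1.3946)
Pow(Add(K, Function('B')(Function('X')(3))), Rational(1, 2)) = Pow(Add(Rational(8115, 5819), Mul(3, Add(-7, 3))), Rational(1, 2)) = Pow(Add(Rational(8115, 5819), Mul(3, -4)), Rational(1, 2)) = Pow(Add(Rational(8115, 5819), -12), Rational(1, 2)) = Pow(Rational(-61713, 5819), Rational(1, 2)) = Mul(Rational(3, 253), I, Pow(75427, Rational(1, 2)))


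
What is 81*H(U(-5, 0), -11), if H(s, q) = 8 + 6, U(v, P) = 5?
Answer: 1134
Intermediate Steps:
H(s, q) = 14
81*H(U(-5, 0), -11) = 81*14 = 1134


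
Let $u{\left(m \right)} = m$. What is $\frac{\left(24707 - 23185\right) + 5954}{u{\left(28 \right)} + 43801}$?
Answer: $\frac{7476}{43829} \approx 0.17057$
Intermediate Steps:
$\frac{\left(24707 - 23185\right) + 5954}{u{\left(28 \right)} + 43801} = \frac{\left(24707 - 23185\right) + 5954}{28 + 43801} = \frac{\left(24707 - 23185\right) + 5954}{43829} = \left(1522 + 5954\right) \frac{1}{43829} = 7476 \cdot \frac{1}{43829} = \frac{7476}{43829}$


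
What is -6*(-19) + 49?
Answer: 163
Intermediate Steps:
-6*(-19) + 49 = 114 + 49 = 163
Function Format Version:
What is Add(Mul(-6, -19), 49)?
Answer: 163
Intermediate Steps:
Add(Mul(-6, -19), 49) = Add(114, 49) = 163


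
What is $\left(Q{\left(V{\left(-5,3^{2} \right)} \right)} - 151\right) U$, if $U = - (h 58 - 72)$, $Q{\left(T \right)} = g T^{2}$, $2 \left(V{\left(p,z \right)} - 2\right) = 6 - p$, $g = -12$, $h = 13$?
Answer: $563332$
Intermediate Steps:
$V{\left(p,z \right)} = 5 - \frac{p}{2}$ ($V{\left(p,z \right)} = 2 + \frac{6 - p}{2} = 2 - \left(-3 + \frac{p}{2}\right) = 5 - \frac{p}{2}$)
$Q{\left(T \right)} = - 12 T^{2}$
$U = -682$ ($U = - (13 \cdot 58 - 72) = - (754 - 72) = \left(-1\right) 682 = -682$)
$\left(Q{\left(V{\left(-5,3^{2} \right)} \right)} - 151\right) U = \left(- 12 \left(5 - - \frac{5}{2}\right)^{2} - 151\right) \left(-682\right) = \left(- 12 \left(5 + \frac{5}{2}\right)^{2} - 151\right) \left(-682\right) = \left(- 12 \left(\frac{15}{2}\right)^{2} - 151\right) \left(-682\right) = \left(\left(-12\right) \frac{225}{4} - 151\right) \left(-682\right) = \left(-675 - 151\right) \left(-682\right) = \left(-826\right) \left(-682\right) = 563332$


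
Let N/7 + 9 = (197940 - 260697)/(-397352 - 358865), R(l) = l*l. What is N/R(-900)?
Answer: -62437/810232500 ≈ -7.7061e-5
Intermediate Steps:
R(l) = l**2
N = -6743196/108031 (N = -63 + 7*((197940 - 260697)/(-397352 - 358865)) = -63 + 7*(-62757/(-756217)) = -63 + 7*(-62757*(-1/756217)) = -63 + 7*(62757/756217) = -63 + 62757/108031 = -6743196/108031 ≈ -62.419)
N/R(-900) = -6743196/(108031*((-900)**2)) = -6743196/108031/810000 = -6743196/108031*1/810000 = -62437/810232500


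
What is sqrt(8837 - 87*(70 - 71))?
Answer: 2*sqrt(2231) ≈ 94.467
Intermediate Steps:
sqrt(8837 - 87*(70 - 71)) = sqrt(8837 - 87*(-1)) = sqrt(8837 + 87) = sqrt(8924) = 2*sqrt(2231)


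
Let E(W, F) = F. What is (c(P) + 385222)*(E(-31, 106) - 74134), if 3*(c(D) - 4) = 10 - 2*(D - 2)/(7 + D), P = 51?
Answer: -827013746428/29 ≈ -2.8518e+10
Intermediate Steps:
c(D) = 22/3 - 2*(-2 + D)/(3*(7 + D)) (c(D) = 4 + (10 - 2*(D - 2)/(7 + D))/3 = 4 + (10 - 2*(-2 + D)/(7 + D))/3 = 4 + (10/3 - 2*(-2 + D)/(3*(7 + D))) = 22/3 - 2*(-2 + D)/(3*(7 + D)))
(c(P) + 385222)*(E(-31, 106) - 74134) = (2*(79 + 10*51)/(3*(7 + 51)) + 385222)*(106 - 74134) = ((⅔)*(79 + 510)/58 + 385222)*(-74028) = ((⅔)*(1/58)*589 + 385222)*(-74028) = (589/87 + 385222)*(-74028) = (33514903/87)*(-74028) = -827013746428/29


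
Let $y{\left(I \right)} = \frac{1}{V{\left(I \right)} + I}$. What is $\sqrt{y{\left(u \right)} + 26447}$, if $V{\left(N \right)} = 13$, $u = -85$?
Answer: $\frac{\sqrt{3808366}}{12} \approx 162.63$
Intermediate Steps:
$y{\left(I \right)} = \frac{1}{13 + I}$
$\sqrt{y{\left(u \right)} + 26447} = \sqrt{\frac{1}{13 - 85} + 26447} = \sqrt{\frac{1}{-72} + 26447} = \sqrt{- \frac{1}{72} + 26447} = \sqrt{\frac{1904183}{72}} = \frac{\sqrt{3808366}}{12}$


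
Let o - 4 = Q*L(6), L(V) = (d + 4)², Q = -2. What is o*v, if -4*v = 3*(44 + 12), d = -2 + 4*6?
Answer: 56616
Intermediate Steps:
d = 22 (d = -2 + 24 = 22)
L(V) = 676 (L(V) = (22 + 4)² = 26² = 676)
o = -1348 (o = 4 - 2*676 = 4 - 1352 = -1348)
v = -42 (v = -3*(44 + 12)/4 = -3*56/4 = -¼*168 = -42)
o*v = -1348*(-42) = 56616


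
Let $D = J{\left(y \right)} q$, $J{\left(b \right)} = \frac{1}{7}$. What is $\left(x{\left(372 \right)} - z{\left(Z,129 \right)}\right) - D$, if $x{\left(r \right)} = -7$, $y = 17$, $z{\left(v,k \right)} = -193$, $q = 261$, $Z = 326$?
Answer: $\frac{1041}{7} \approx 148.71$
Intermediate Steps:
$J{\left(b \right)} = \frac{1}{7}$
$D = \frac{261}{7}$ ($D = \frac{1}{7} \cdot 261 = \frac{261}{7} \approx 37.286$)
$\left(x{\left(372 \right)} - z{\left(Z,129 \right)}\right) - D = \left(-7 - -193\right) - \frac{261}{7} = \left(-7 + 193\right) - \frac{261}{7} = 186 - \frac{261}{7} = \frac{1041}{7}$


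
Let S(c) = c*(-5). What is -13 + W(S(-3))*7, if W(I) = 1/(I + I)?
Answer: -383/30 ≈ -12.767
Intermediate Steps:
S(c) = -5*c
W(I) = 1/(2*I)
-13 + W(S(-3))*7 = -13 + (1/(2*((-5*(-3)))))*7 = -13 + ((1/2)/15)*7 = -13 + ((1/2)*(1/15))*7 = -13 + (1/30)*7 = -13 + 7/30 = -383/30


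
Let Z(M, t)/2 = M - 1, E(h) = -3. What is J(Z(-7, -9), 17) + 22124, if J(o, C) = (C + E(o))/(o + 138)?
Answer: 1349571/61 ≈ 22124.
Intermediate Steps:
Z(M, t) = -2 + 2*M (Z(M, t) = 2*(M - 1) = 2*(-1 + M) = -2 + 2*M)
J(o, C) = (-3 + C)/(138 + o) (J(o, C) = (C - 3)/(o + 138) = (-3 + C)/(138 + o))
J(Z(-7, -9), 17) + 22124 = (-3 + 17)/(138 + (-2 + 2*(-7))) + 22124 = 14/(138 + (-2 - 14)) + 22124 = 14/(138 - 16) + 22124 = 14/122 + 22124 = (1/122)*14 + 22124 = 7/61 + 22124 = 1349571/61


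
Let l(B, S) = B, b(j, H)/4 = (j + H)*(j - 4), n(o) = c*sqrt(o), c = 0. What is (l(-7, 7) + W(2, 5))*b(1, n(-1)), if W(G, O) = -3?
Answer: 120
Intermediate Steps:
n(o) = 0 (n(o) = 0*sqrt(o) = 0)
b(j, H) = 4*(-4 + j)*(H + j) (b(j, H) = 4*((j + H)*(j - 4)) = 4*((H + j)*(-4 + j)) = 4*((-4 + j)*(H + j)) = 4*(-4 + j)*(H + j))
(l(-7, 7) + W(2, 5))*b(1, n(-1)) = (-7 - 3)*(-16*0 - 16*1 + 4*1**2 + 4*0*1) = -10*(0 - 16 + 4*1 + 0) = -10*(0 - 16 + 4 + 0) = -10*(-12) = 120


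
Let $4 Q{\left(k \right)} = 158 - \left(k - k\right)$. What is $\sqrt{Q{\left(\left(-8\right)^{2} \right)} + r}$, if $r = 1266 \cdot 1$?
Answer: $\frac{\sqrt{5222}}{2} \approx 36.132$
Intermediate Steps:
$r = 1266$
$Q{\left(k \right)} = \frac{79}{2}$ ($Q{\left(k \right)} = \frac{158 - \left(k - k\right)}{4} = \frac{158 - 0}{4} = \frac{158 + 0}{4} = \frac{1}{4} \cdot 158 = \frac{79}{2}$)
$\sqrt{Q{\left(\left(-8\right)^{2} \right)} + r} = \sqrt{\frac{79}{2} + 1266} = \sqrt{\frac{2611}{2}} = \frac{\sqrt{5222}}{2}$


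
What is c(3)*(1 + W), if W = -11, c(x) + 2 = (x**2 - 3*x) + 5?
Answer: -30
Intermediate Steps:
c(x) = 3 + x**2 - 3*x (c(x) = -2 + ((x**2 - 3*x) + 5) = -2 + (5 + x**2 - 3*x) = 3 + x**2 - 3*x)
c(3)*(1 + W) = (3 + 3**2 - 3*3)*(1 - 11) = (3 + 9 - 9)*(-10) = 3*(-10) = -30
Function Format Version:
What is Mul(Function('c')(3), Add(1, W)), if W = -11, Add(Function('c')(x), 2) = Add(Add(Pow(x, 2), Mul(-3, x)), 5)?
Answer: -30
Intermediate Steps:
Function('c')(x) = Add(3, Pow(x, 2), Mul(-3, x)) (Function('c')(x) = Add(-2, Add(Add(Pow(x, 2), Mul(-3, x)), 5)) = Add(-2, Add(5, Pow(x, 2), Mul(-3, x))) = Add(3, Pow(x, 2), Mul(-3, x)))
Mul(Function('c')(3), Add(1, W)) = Mul(Add(3, Pow(3, 2), Mul(-3, 3)), Add(1, -11)) = Mul(Add(3, 9, -9), -10) = Mul(3, -10) = -30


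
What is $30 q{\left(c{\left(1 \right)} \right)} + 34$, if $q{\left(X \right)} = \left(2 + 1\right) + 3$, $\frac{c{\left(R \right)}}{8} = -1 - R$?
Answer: $214$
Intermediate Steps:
$c{\left(R \right)} = -8 - 8 R$ ($c{\left(R \right)} = 8 \left(-1 - R\right) = -8 - 8 R$)
$q{\left(X \right)} = 6$ ($q{\left(X \right)} = 3 + 3 = 6$)
$30 q{\left(c{\left(1 \right)} \right)} + 34 = 30 \cdot 6 + 34 = 180 + 34 = 214$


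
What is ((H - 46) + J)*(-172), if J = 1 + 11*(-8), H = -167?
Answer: 51600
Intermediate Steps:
J = -87 (J = 1 - 88 = -87)
((H - 46) + J)*(-172) = ((-167 - 46) - 87)*(-172) = (-213 - 87)*(-172) = -300*(-172) = 51600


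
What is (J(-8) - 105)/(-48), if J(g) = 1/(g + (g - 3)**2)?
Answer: 1483/678 ≈ 2.1873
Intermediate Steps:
J(g) = 1/(g + (-3 + g)**2)
(J(-8) - 105)/(-48) = (1/(-8 + (-3 - 8)**2) - 105)/(-48) = (1/(-8 + (-11)**2) - 105)*(-1/48) = (1/(-8 + 121) - 105)*(-1/48) = (1/113 - 105)*(-1/48) = -11864/113*(-1/48) = 1483/678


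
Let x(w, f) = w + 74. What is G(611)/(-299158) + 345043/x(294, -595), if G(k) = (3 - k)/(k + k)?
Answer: 31534435250003/33632538992 ≈ 937.62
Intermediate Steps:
x(w, f) = 74 + w
G(k) = (3 - k)/(2*k) (G(k) = (3 - k)/((2*k)) = (3 - k)*(1/(2*k)) = (3 - k)/(2*k))
G(611)/(-299158) + 345043/x(294, -595) = ((1/2)*(3 - 1*611)/611)/(-299158) + 345043/(74 + 294) = ((1/2)*(1/611)*(3 - 611))*(-1/299158) + 345043/368 = ((1/2)*(1/611)*(-608))*(-1/299158) + 345043*(1/368) = -304/611*(-1/299158) + 345043/368 = 152/91392769 + 345043/368 = 31534435250003/33632538992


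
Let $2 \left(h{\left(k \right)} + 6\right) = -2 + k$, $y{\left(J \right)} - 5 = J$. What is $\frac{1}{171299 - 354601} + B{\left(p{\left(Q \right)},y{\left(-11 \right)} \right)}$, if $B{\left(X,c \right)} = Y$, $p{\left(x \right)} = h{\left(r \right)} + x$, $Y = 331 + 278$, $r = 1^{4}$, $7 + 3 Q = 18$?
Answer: $\frac{111630917}{183302} \approx 609.0$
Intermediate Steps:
$Q = \frac{11}{3}$ ($Q = - \frac{7}{3} + \frac{1}{3} \cdot 18 = - \frac{7}{3} + 6 = \frac{11}{3} \approx 3.6667$)
$y{\left(J \right)} = 5 + J$
$r = 1$
$h{\left(k \right)} = -7 + \frac{k}{2}$ ($h{\left(k \right)} = -6 + \frac{-2 + k}{2} = -6 + \left(-1 + \frac{k}{2}\right) = -7 + \frac{k}{2}$)
$Y = 609$
$p{\left(x \right)} = - \frac{13}{2} + x$ ($p{\left(x \right)} = \left(-7 + \frac{1}{2} \cdot 1\right) + x = \left(-7 + \frac{1}{2}\right) + x = - \frac{13}{2} + x$)
$B{\left(X,c \right)} = 609$
$\frac{1}{171299 - 354601} + B{\left(p{\left(Q \right)},y{\left(-11 \right)} \right)} = \frac{1}{171299 - 354601} + 609 = \frac{1}{-183302} + 609 = - \frac{1}{183302} + 609 = \frac{111630917}{183302}$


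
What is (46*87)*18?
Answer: 72036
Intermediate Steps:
(46*87)*18 = 4002*18 = 72036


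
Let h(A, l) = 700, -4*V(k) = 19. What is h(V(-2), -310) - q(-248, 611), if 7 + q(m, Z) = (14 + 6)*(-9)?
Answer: 887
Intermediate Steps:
q(m, Z) = -187 (q(m, Z) = -7 + (14 + 6)*(-9) = -7 + 20*(-9) = -7 - 180 = -187)
V(k) = -19/4 (V(k) = -1/4*19 = -19/4)
h(V(-2), -310) - q(-248, 611) = 700 - 1*(-187) = 700 + 187 = 887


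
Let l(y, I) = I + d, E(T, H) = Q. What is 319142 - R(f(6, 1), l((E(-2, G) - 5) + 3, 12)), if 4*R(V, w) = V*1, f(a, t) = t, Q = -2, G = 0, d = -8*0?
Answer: 1276567/4 ≈ 3.1914e+5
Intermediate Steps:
d = 0
E(T, H) = -2
l(y, I) = I (l(y, I) = I + 0 = I)
R(V, w) = V/4 (R(V, w) = (V*1)/4 = V/4)
319142 - R(f(6, 1), l((E(-2, G) - 5) + 3, 12)) = 319142 - 1/4 = 319142 - 1*¼ = 319142 - ¼ = 1276567/4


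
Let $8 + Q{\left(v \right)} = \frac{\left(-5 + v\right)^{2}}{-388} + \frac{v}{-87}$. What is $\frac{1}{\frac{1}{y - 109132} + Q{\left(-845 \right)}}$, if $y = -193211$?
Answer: $- \frac{850490859}{1582253841895} \approx -0.00053752$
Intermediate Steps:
$Q{\left(v \right)} = -8 - \frac{v}{87} - \frac{\left(-5 + v\right)^{2}}{388}$ ($Q{\left(v \right)} = -8 + \left(\frac{\left(-5 + v\right)^{2}}{-388} + \frac{v}{-87}\right) = -8 + \left(\left(-5 + v\right)^{2} \left(- \frac{1}{388}\right) + v \left(- \frac{1}{87}\right)\right) = -8 - \left(\frac{v}{87} + \frac{\left(-5 + v\right)^{2}}{388}\right) = -8 - \frac{v}{87} - \frac{\left(-5 + v\right)^{2}}{388}$)
$\frac{1}{\frac{1}{y - 109132} + Q{\left(-845 \right)}} = \frac{1}{\frac{1}{-193211 - 109132} - \left(\frac{679513}{33756} + \frac{714025}{388}\right)} = \frac{1}{\frac{1}{-302343} - \frac{15699922}{8439}} = \frac{1}{- \frac{1}{302343} - \frac{15699922}{8439}} = \frac{1}{- \frac{1582253841895}{850490859}} = - \frac{850490859}{1582253841895}$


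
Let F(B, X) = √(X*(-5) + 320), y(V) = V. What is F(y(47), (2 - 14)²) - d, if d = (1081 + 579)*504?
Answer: -836640 + 20*I ≈ -8.3664e+5 + 20.0*I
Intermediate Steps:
d = 836640 (d = 1660*504 = 836640)
F(B, X) = √(320 - 5*X) (F(B, X) = √(-5*X + 320) = √(320 - 5*X))
F(y(47), (2 - 14)²) - d = √(320 - 5*(2 - 14)²) - 1*836640 = √(320 - 5*(-12)²) - 836640 = √(320 - 5*144) - 836640 = √(320 - 720) - 836640 = √(-400) - 836640 = 20*I - 836640 = -836640 + 20*I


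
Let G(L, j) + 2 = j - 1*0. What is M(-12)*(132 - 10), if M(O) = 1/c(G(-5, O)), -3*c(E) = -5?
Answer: 366/5 ≈ 73.200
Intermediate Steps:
G(L, j) = -2 + j (G(L, j) = -2 + (j - 1*0) = -2 + (j + 0) = -2 + j)
c(E) = 5/3 (c(E) = -⅓*(-5) = 5/3)
M(O) = ⅗ (M(O) = 1/(5/3) = ⅗)
M(-12)*(132 - 10) = 3*(132 - 10)/5 = (⅗)*122 = 366/5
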